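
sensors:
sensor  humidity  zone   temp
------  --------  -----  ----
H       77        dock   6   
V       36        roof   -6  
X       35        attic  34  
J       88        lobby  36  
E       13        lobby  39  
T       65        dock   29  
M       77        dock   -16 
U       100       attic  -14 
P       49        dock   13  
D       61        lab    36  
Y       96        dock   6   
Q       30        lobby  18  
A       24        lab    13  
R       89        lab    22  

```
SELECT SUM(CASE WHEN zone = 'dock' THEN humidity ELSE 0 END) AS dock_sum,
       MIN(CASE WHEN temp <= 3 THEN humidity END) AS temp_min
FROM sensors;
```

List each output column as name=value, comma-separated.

dock_sum=364, temp_min=36

[dock_sum: zone = 'dock']
sensor=H: ✓ → 77
sensor=V: ✗
sensor=X: ✗
sensor=J: ✗
sensor=E: ✗
sensor=T: ✓ → 65
sensor=M: ✓ → 77
sensor=U: ✗
sensor=P: ✓ → 49
sensor=D: ✗
sensor=Y: ✓ → 96
sensor=Q: ✗
sensor=A: ✗
sensor=R: ✗
dock_sum = 77 + 65 + 77 + 49 + 96 = 364
—
[temp_min: temp <= 3]
sensor=H: ✗
sensor=V: ✓ → 36
sensor=X: ✗
sensor=J: ✗
sensor=E: ✗
sensor=T: ✗
sensor=M: ✓ → 77
sensor=U: ✓ → 100
sensor=P: ✗
sensor=D: ✗
sensor=Y: ✗
sensor=Q: ✗
sensor=A: ✗
sensor=R: ✗
temp_min = MIN(36, 77, 100) = 36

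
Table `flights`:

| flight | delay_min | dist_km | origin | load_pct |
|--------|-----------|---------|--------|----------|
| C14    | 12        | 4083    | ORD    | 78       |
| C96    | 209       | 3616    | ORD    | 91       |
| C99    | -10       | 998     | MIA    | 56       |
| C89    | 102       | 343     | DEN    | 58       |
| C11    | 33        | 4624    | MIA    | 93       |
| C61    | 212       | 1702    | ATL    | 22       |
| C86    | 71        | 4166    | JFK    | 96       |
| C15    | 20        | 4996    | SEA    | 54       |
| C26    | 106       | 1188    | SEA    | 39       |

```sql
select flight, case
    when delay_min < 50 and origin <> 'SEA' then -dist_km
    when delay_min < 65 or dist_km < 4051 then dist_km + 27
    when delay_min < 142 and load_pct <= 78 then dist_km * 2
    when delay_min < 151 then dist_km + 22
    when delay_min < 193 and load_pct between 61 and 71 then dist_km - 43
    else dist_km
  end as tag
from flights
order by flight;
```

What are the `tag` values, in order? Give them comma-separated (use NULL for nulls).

flight=C11: delay_min < 50 and origin <> 'SEA' → -4624
flight=C14: delay_min < 50 and origin <> 'SEA' → -4083
flight=C15: delay_min < 65 or dist_km < 4051 → 5023
flight=C26: delay_min < 65 or dist_km < 4051 → 1215
flight=C61: delay_min < 65 or dist_km < 4051 → 1729
flight=C86: delay_min < 151 → 4188
flight=C89: delay_min < 65 or dist_km < 4051 → 370
flight=C96: delay_min < 65 or dist_km < 4051 → 3643
flight=C99: delay_min < 50 and origin <> 'SEA' → -998

-4624, -4083, 5023, 1215, 1729, 4188, 370, 3643, -998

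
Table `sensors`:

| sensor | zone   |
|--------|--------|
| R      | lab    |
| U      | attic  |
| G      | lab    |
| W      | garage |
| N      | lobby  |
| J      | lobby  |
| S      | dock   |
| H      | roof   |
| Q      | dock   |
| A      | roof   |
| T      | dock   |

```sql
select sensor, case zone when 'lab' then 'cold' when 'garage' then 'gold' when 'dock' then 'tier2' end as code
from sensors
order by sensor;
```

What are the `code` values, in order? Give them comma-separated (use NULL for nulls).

sensor=A: (no match → NULL) → NULL
sensor=G: zone='lab' → cold
sensor=H: (no match → NULL) → NULL
sensor=J: (no match → NULL) → NULL
sensor=N: (no match → NULL) → NULL
sensor=Q: zone='dock' → tier2
sensor=R: zone='lab' → cold
sensor=S: zone='dock' → tier2
sensor=T: zone='dock' → tier2
sensor=U: (no match → NULL) → NULL
sensor=W: zone='garage' → gold

NULL, cold, NULL, NULL, NULL, tier2, cold, tier2, tier2, NULL, gold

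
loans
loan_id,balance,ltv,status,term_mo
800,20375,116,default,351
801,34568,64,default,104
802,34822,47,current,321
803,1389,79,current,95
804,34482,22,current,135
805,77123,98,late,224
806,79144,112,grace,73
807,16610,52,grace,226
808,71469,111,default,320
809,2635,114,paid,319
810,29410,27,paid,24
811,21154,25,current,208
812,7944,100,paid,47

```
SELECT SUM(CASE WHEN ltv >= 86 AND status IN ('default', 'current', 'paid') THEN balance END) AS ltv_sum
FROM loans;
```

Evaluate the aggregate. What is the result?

102423

loan_id=800: ✓ → 20375
loan_id=801: ✗
loan_id=802: ✗
loan_id=803: ✗
loan_id=804: ✗
loan_id=805: ✗
loan_id=806: ✗
loan_id=807: ✗
loan_id=808: ✓ → 71469
loan_id=809: ✓ → 2635
loan_id=810: ✗
loan_id=811: ✗
loan_id=812: ✓ → 7944
ltv_sum = 20375 + 71469 + 2635 + 7944 = 102423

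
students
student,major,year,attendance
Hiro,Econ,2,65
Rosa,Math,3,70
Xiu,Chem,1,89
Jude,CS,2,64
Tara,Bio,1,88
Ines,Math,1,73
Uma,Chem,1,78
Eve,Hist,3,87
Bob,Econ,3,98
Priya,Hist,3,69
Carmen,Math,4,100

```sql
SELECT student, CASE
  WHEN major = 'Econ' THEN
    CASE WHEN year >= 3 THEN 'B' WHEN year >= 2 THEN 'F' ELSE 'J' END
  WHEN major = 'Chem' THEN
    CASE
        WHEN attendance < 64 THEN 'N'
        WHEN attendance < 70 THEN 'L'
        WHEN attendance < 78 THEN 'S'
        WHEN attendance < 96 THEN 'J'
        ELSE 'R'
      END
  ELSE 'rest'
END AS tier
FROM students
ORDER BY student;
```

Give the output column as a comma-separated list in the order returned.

B, rest, rest, F, rest, rest, rest, rest, rest, J, J

student=Bob: major='Econ' → inner[year >= 3] → B
student=Carmen: major='Math' → outer ELSE → rest
student=Eve: major='Hist' → outer ELSE → rest
student=Hiro: major='Econ' → inner[year >= 2] → F
student=Ines: major='Math' → outer ELSE → rest
student=Jude: major='CS' → outer ELSE → rest
student=Priya: major='Hist' → outer ELSE → rest
student=Rosa: major='Math' → outer ELSE → rest
student=Tara: major='Bio' → outer ELSE → rest
student=Uma: major='Chem' → inner[attendance < 96] → J
student=Xiu: major='Chem' → inner[attendance < 96] → J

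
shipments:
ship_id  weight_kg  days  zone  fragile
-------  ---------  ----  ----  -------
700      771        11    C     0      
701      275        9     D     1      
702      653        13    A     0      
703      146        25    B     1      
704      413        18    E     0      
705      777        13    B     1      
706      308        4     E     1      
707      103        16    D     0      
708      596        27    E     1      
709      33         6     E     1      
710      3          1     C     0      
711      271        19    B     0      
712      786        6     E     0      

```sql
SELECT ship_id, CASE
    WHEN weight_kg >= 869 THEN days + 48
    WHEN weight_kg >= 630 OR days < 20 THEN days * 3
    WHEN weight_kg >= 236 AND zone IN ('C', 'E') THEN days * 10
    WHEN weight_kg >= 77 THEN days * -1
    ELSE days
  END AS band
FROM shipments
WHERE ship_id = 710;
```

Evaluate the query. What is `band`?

ship_id = 710: weight_kg=3, days=1, zone=C, fragile=0.
weight_kg >= 869 → false
weight_kg >= 630 OR days < 20 → true → 3

3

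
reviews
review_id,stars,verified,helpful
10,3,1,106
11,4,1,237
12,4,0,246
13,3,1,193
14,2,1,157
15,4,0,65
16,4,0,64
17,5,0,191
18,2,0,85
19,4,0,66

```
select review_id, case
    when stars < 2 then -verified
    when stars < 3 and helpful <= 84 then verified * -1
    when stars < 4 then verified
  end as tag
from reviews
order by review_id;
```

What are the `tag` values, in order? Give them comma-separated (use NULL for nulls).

review_id=10: stars < 4 → 1
review_id=11: (no match → NULL) → NULL
review_id=12: (no match → NULL) → NULL
review_id=13: stars < 4 → 1
review_id=14: stars < 4 → 1
review_id=15: (no match → NULL) → NULL
review_id=16: (no match → NULL) → NULL
review_id=17: (no match → NULL) → NULL
review_id=18: stars < 4 → 0
review_id=19: (no match → NULL) → NULL

1, NULL, NULL, 1, 1, NULL, NULL, NULL, 0, NULL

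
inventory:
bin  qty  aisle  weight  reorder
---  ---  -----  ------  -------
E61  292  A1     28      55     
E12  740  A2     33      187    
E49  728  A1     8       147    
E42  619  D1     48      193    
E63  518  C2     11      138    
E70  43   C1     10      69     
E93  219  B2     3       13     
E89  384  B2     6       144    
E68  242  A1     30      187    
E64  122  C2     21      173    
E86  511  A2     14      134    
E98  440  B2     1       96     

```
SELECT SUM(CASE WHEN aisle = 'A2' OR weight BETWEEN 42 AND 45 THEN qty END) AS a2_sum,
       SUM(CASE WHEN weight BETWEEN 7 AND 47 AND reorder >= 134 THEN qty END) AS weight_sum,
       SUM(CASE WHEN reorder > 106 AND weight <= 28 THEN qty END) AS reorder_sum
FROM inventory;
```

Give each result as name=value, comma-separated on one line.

a2_sum=1251, weight_sum=2861, reorder_sum=2263

[a2_sum: aisle = 'A2' OR weight BETWEEN 42 AND 45]
bin=E61: ✗
bin=E12: ✓ → 740
bin=E49: ✗
bin=E42: ✗
bin=E63: ✗
bin=E70: ✗
bin=E93: ✗
bin=E89: ✗
bin=E68: ✗
bin=E64: ✗
bin=E86: ✓ → 511
bin=E98: ✗
a2_sum = 740 + 511 = 1251
—
[weight_sum: weight BETWEEN 7 AND 47 AND reorder >= 134]
bin=E61: ✗
bin=E12: ✓ → 740
bin=E49: ✓ → 728
bin=E42: ✗
bin=E63: ✓ → 518
bin=E70: ✗
bin=E93: ✗
bin=E89: ✗
bin=E68: ✓ → 242
bin=E64: ✓ → 122
bin=E86: ✓ → 511
bin=E98: ✗
weight_sum = 740 + 728 + 518 + 242 + 122 + 511 = 2861
—
[reorder_sum: reorder > 106 AND weight <= 28]
bin=E61: ✗
bin=E12: ✗
bin=E49: ✓ → 728
bin=E42: ✗
bin=E63: ✓ → 518
bin=E70: ✗
bin=E93: ✗
bin=E89: ✓ → 384
bin=E68: ✗
bin=E64: ✓ → 122
bin=E86: ✓ → 511
bin=E98: ✗
reorder_sum = 728 + 518 + 384 + 122 + 511 = 2263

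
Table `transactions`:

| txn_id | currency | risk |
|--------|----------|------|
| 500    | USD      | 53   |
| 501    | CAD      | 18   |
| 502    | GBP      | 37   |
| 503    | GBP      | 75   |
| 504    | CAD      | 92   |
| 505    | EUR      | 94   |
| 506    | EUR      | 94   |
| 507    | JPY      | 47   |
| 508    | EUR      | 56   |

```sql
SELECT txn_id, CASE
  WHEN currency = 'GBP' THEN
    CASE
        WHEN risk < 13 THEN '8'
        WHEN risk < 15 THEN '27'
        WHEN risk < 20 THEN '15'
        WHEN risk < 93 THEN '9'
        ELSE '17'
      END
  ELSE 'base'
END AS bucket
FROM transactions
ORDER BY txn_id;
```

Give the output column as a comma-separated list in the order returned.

txn_id=500: currency='USD' → outer ELSE → base
txn_id=501: currency='CAD' → outer ELSE → base
txn_id=502: currency='GBP' → inner[risk < 93] → 9
txn_id=503: currency='GBP' → inner[risk < 93] → 9
txn_id=504: currency='CAD' → outer ELSE → base
txn_id=505: currency='EUR' → outer ELSE → base
txn_id=506: currency='EUR' → outer ELSE → base
txn_id=507: currency='JPY' → outer ELSE → base
txn_id=508: currency='EUR' → outer ELSE → base

base, base, 9, 9, base, base, base, base, base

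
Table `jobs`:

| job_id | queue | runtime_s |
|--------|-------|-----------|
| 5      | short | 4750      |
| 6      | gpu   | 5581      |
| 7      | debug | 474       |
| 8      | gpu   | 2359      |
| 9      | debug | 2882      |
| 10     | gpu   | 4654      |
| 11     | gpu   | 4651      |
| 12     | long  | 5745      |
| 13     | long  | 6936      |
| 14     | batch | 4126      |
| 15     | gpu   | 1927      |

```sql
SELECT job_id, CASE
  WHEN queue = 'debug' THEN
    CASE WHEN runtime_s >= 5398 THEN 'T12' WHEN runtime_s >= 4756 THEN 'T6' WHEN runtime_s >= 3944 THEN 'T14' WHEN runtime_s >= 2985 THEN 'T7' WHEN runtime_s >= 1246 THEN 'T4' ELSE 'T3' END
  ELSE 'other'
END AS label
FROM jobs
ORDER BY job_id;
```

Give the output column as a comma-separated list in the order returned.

other, other, T3, other, T4, other, other, other, other, other, other

job_id=5: queue='short' → outer ELSE → other
job_id=6: queue='gpu' → outer ELSE → other
job_id=7: queue='debug' → inner[ELSE] → T3
job_id=8: queue='gpu' → outer ELSE → other
job_id=9: queue='debug' → inner[runtime_s >= 1246] → T4
job_id=10: queue='gpu' → outer ELSE → other
job_id=11: queue='gpu' → outer ELSE → other
job_id=12: queue='long' → outer ELSE → other
job_id=13: queue='long' → outer ELSE → other
job_id=14: queue='batch' → outer ELSE → other
job_id=15: queue='gpu' → outer ELSE → other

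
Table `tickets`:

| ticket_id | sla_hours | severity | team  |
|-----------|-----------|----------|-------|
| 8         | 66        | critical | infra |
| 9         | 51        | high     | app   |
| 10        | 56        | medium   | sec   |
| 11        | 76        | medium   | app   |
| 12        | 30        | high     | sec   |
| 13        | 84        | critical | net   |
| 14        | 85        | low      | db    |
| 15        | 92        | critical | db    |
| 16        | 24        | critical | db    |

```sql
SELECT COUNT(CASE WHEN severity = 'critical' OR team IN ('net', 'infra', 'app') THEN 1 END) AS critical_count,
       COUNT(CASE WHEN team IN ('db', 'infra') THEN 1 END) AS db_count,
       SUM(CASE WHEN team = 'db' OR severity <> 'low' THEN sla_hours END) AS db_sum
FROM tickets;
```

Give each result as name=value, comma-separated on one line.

critical_count=6, db_count=4, db_sum=564

[critical_count: severity = 'critical' OR team IN ('net', 'infra', 'app')]
ticket_id=8: ✓ → 1
ticket_id=9: ✓ → 1
ticket_id=10: ✗
ticket_id=11: ✓ → 1
ticket_id=12: ✗
ticket_id=13: ✓ → 1
ticket_id=14: ✗
ticket_id=15: ✓ → 1
ticket_id=16: ✓ → 1
critical_count = COUNT(1, 1, 1, 1, 1, 1) = 6
—
[db_count: team IN ('db', 'infra')]
ticket_id=8: ✓ → 1
ticket_id=9: ✗
ticket_id=10: ✗
ticket_id=11: ✗
ticket_id=12: ✗
ticket_id=13: ✗
ticket_id=14: ✓ → 1
ticket_id=15: ✓ → 1
ticket_id=16: ✓ → 1
db_count = COUNT(1, 1, 1, 1) = 4
—
[db_sum: team = 'db' OR severity <> 'low']
ticket_id=8: ✓ → 66
ticket_id=9: ✓ → 51
ticket_id=10: ✓ → 56
ticket_id=11: ✓ → 76
ticket_id=12: ✓ → 30
ticket_id=13: ✓ → 84
ticket_id=14: ✓ → 85
ticket_id=15: ✓ → 92
ticket_id=16: ✓ → 24
db_sum = 66 + 51 + 56 + 76 + 30 + 84 + 85 + 92 + 24 = 564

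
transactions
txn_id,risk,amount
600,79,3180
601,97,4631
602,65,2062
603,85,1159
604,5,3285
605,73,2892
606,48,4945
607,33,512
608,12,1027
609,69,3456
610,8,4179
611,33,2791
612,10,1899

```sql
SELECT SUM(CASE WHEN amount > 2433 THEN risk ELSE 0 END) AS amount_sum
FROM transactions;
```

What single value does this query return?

412

txn_id=600: ✓ → 79
txn_id=601: ✓ → 97
txn_id=602: ✗
txn_id=603: ✗
txn_id=604: ✓ → 5
txn_id=605: ✓ → 73
txn_id=606: ✓ → 48
txn_id=607: ✗
txn_id=608: ✗
txn_id=609: ✓ → 69
txn_id=610: ✓ → 8
txn_id=611: ✓ → 33
txn_id=612: ✗
amount_sum = 79 + 97 + 5 + 73 + 48 + 69 + 8 + 33 = 412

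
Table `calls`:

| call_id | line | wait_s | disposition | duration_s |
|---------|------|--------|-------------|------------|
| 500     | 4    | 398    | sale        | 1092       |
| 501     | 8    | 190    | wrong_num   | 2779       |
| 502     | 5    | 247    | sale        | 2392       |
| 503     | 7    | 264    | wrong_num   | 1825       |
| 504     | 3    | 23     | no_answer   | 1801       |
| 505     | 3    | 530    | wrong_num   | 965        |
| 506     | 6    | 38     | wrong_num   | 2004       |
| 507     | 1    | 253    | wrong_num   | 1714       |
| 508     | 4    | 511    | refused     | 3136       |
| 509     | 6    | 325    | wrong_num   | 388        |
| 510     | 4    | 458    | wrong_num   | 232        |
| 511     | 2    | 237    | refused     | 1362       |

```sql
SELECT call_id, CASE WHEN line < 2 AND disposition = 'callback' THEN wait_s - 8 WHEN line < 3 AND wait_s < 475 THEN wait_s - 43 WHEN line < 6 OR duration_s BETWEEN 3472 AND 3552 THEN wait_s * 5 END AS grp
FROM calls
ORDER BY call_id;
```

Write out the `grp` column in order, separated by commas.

call_id=500: line < 6 OR duration_s BETWEEN 3472 AND 3552 → 1990
call_id=501: (no match → NULL) → NULL
call_id=502: line < 6 OR duration_s BETWEEN 3472 AND 3552 → 1235
call_id=503: (no match → NULL) → NULL
call_id=504: line < 6 OR duration_s BETWEEN 3472 AND 3552 → 115
call_id=505: line < 6 OR duration_s BETWEEN 3472 AND 3552 → 2650
call_id=506: (no match → NULL) → NULL
call_id=507: line < 3 AND wait_s < 475 → 210
call_id=508: line < 6 OR duration_s BETWEEN 3472 AND 3552 → 2555
call_id=509: (no match → NULL) → NULL
call_id=510: line < 6 OR duration_s BETWEEN 3472 AND 3552 → 2290
call_id=511: line < 3 AND wait_s < 475 → 194

1990, NULL, 1235, NULL, 115, 2650, NULL, 210, 2555, NULL, 2290, 194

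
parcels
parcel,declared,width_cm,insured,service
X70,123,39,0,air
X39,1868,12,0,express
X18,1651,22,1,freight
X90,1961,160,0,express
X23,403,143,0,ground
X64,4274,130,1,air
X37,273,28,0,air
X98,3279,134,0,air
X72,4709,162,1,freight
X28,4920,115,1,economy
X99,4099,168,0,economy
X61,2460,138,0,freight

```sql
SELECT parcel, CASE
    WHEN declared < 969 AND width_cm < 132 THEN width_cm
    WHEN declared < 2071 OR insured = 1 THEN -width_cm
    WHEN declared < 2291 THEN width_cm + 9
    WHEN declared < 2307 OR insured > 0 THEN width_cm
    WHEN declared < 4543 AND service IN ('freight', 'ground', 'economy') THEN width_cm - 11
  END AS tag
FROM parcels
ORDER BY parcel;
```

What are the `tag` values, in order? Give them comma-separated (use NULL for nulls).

parcel=X18: declared < 2071 OR insured = 1 → -22
parcel=X23: declared < 2071 OR insured = 1 → -143
parcel=X28: declared < 2071 OR insured = 1 → -115
parcel=X37: declared < 969 AND width_cm < 132 → 28
parcel=X39: declared < 2071 OR insured = 1 → -12
parcel=X61: declared < 4543 AND service IN ('freight', 'ground', 'economy') → 127
parcel=X64: declared < 2071 OR insured = 1 → -130
parcel=X70: declared < 969 AND width_cm < 132 → 39
parcel=X72: declared < 2071 OR insured = 1 → -162
parcel=X90: declared < 2071 OR insured = 1 → -160
parcel=X98: (no match → NULL) → NULL
parcel=X99: declared < 4543 AND service IN ('freight', 'ground', 'economy') → 157

-22, -143, -115, 28, -12, 127, -130, 39, -162, -160, NULL, 157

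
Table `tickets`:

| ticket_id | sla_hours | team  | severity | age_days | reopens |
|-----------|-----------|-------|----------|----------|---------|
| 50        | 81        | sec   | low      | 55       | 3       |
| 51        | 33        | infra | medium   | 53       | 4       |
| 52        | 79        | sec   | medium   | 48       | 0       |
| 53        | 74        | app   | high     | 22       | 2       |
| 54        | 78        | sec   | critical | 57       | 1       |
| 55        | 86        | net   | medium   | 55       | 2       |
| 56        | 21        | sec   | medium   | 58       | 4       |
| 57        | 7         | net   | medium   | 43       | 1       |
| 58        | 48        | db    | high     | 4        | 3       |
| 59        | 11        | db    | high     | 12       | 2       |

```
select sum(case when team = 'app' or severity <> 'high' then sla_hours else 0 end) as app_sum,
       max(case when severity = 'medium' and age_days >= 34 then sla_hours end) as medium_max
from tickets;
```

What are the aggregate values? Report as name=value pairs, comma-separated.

app_sum=459, medium_max=86

[app_sum: team = 'app' or severity <> 'high']
ticket_id=50: ✓ → 81
ticket_id=51: ✓ → 33
ticket_id=52: ✓ → 79
ticket_id=53: ✓ → 74
ticket_id=54: ✓ → 78
ticket_id=55: ✓ → 86
ticket_id=56: ✓ → 21
ticket_id=57: ✓ → 7
ticket_id=58: ✗
ticket_id=59: ✗
app_sum = 81 + 33 + 79 + 74 + 78 + 86 + 21 + 7 = 459
—
[medium_max: severity = 'medium' and age_days >= 34]
ticket_id=50: ✗
ticket_id=51: ✓ → 33
ticket_id=52: ✓ → 79
ticket_id=53: ✗
ticket_id=54: ✗
ticket_id=55: ✓ → 86
ticket_id=56: ✓ → 21
ticket_id=57: ✓ → 7
ticket_id=58: ✗
ticket_id=59: ✗
medium_max = MAX(33, 79, 86, 21, 7) = 86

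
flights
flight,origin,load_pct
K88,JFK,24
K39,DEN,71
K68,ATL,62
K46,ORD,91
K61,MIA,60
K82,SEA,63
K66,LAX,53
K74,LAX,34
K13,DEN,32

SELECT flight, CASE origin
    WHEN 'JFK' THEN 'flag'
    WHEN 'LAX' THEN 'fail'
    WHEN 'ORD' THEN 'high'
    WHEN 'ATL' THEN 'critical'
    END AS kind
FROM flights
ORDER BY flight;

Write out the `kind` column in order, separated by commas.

NULL, NULL, high, NULL, fail, critical, fail, NULL, flag

flight=K13: (no match → NULL) → NULL
flight=K39: (no match → NULL) → NULL
flight=K46: origin='ORD' → high
flight=K61: (no match → NULL) → NULL
flight=K66: origin='LAX' → fail
flight=K68: origin='ATL' → critical
flight=K74: origin='LAX' → fail
flight=K82: (no match → NULL) → NULL
flight=K88: origin='JFK' → flag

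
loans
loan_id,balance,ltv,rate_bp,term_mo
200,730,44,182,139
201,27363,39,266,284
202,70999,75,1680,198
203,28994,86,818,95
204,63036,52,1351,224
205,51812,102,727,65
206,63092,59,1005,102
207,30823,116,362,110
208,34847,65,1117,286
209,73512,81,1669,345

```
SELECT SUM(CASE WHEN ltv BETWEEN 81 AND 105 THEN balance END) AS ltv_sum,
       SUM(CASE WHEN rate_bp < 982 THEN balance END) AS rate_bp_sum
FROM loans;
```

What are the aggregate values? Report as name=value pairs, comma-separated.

ltv_sum=154318, rate_bp_sum=139722

[ltv_sum: ltv BETWEEN 81 AND 105]
loan_id=200: ✗
loan_id=201: ✗
loan_id=202: ✗
loan_id=203: ✓ → 28994
loan_id=204: ✗
loan_id=205: ✓ → 51812
loan_id=206: ✗
loan_id=207: ✗
loan_id=208: ✗
loan_id=209: ✓ → 73512
ltv_sum = 28994 + 51812 + 73512 = 154318
—
[rate_bp_sum: rate_bp < 982]
loan_id=200: ✓ → 730
loan_id=201: ✓ → 27363
loan_id=202: ✗
loan_id=203: ✓ → 28994
loan_id=204: ✗
loan_id=205: ✓ → 51812
loan_id=206: ✗
loan_id=207: ✓ → 30823
loan_id=208: ✗
loan_id=209: ✗
rate_bp_sum = 730 + 27363 + 28994 + 51812 + 30823 = 139722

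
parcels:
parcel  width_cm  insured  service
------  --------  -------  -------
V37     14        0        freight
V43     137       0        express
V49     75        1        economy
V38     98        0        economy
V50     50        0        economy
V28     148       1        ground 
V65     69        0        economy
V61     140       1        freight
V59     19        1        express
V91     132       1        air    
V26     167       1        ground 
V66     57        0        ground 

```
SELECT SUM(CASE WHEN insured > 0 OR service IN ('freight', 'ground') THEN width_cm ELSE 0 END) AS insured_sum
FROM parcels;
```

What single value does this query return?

parcel=V37: ✓ → 14
parcel=V43: ✗
parcel=V49: ✓ → 75
parcel=V38: ✗
parcel=V50: ✗
parcel=V28: ✓ → 148
parcel=V65: ✗
parcel=V61: ✓ → 140
parcel=V59: ✓ → 19
parcel=V91: ✓ → 132
parcel=V26: ✓ → 167
parcel=V66: ✓ → 57
insured_sum = 14 + 75 + 148 + 140 + 19 + 132 + 167 + 57 = 752

752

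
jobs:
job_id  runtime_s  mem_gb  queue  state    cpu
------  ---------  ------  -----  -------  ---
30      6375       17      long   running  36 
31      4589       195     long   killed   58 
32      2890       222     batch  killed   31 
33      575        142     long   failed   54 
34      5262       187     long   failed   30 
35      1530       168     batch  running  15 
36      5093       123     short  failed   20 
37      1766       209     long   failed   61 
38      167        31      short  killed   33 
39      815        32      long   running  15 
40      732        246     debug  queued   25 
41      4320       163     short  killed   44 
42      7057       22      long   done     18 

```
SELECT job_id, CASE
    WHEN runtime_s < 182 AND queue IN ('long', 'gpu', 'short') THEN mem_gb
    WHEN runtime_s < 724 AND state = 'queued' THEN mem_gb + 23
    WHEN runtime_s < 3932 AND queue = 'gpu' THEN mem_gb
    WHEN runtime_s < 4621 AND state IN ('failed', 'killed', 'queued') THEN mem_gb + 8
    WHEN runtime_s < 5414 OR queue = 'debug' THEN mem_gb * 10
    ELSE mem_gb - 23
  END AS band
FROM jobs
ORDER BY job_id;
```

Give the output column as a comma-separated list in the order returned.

-6, 203, 230, 150, 1870, 1680, 1230, 217, 31, 320, 254, 171, -1

job_id=30: ELSE → -6
job_id=31: runtime_s < 4621 AND state IN ('failed', 'killed', 'queued') → 203
job_id=32: runtime_s < 4621 AND state IN ('failed', 'killed', 'queued') → 230
job_id=33: runtime_s < 4621 AND state IN ('failed', 'killed', 'queued') → 150
job_id=34: runtime_s < 5414 OR queue = 'debug' → 1870
job_id=35: runtime_s < 5414 OR queue = 'debug' → 1680
job_id=36: runtime_s < 5414 OR queue = 'debug' → 1230
job_id=37: runtime_s < 4621 AND state IN ('failed', 'killed', 'queued') → 217
job_id=38: runtime_s < 182 AND queue IN ('long', 'gpu', 'short') → 31
job_id=39: runtime_s < 5414 OR queue = 'debug' → 320
job_id=40: runtime_s < 4621 AND state IN ('failed', 'killed', 'queued') → 254
job_id=41: runtime_s < 4621 AND state IN ('failed', 'killed', 'queued') → 171
job_id=42: ELSE → -1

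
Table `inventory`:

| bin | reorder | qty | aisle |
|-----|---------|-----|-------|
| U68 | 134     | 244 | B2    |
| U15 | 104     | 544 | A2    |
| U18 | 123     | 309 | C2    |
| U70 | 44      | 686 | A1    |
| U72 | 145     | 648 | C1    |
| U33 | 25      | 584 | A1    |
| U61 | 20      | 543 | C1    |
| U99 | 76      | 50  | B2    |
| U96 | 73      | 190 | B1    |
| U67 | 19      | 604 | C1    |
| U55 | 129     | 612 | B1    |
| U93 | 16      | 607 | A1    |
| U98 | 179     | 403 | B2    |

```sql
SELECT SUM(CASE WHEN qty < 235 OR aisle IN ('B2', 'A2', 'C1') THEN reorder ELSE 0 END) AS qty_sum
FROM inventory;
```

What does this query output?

bin=U68: ✓ → 134
bin=U15: ✓ → 104
bin=U18: ✗
bin=U70: ✗
bin=U72: ✓ → 145
bin=U33: ✗
bin=U61: ✓ → 20
bin=U99: ✓ → 76
bin=U96: ✓ → 73
bin=U67: ✓ → 19
bin=U55: ✗
bin=U93: ✗
bin=U98: ✓ → 179
qty_sum = 134 + 104 + 145 + 20 + 76 + 73 + 19 + 179 = 750

750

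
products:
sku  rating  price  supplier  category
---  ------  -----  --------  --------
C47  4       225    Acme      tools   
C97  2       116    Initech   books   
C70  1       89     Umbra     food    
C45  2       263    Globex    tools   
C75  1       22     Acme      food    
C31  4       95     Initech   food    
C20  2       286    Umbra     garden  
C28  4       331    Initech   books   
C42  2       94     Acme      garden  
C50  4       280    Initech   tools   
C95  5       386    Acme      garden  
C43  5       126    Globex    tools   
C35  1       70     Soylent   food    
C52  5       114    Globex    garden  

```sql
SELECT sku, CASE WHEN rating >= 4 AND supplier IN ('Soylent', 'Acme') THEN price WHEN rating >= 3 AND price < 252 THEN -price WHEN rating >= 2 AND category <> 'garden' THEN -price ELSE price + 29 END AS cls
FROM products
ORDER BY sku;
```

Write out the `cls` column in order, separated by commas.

sku=C20: ELSE → 315
sku=C28: rating >= 2 AND category <> 'garden' → -331
sku=C31: rating >= 3 AND price < 252 → -95
sku=C35: ELSE → 99
sku=C42: ELSE → 123
sku=C43: rating >= 3 AND price < 252 → -126
sku=C45: rating >= 2 AND category <> 'garden' → -263
sku=C47: rating >= 4 AND supplier IN ('Soylent', 'Acme') → 225
sku=C50: rating >= 2 AND category <> 'garden' → -280
sku=C52: rating >= 3 AND price < 252 → -114
sku=C70: ELSE → 118
sku=C75: ELSE → 51
sku=C95: rating >= 4 AND supplier IN ('Soylent', 'Acme') → 386
sku=C97: rating >= 2 AND category <> 'garden' → -116

315, -331, -95, 99, 123, -126, -263, 225, -280, -114, 118, 51, 386, -116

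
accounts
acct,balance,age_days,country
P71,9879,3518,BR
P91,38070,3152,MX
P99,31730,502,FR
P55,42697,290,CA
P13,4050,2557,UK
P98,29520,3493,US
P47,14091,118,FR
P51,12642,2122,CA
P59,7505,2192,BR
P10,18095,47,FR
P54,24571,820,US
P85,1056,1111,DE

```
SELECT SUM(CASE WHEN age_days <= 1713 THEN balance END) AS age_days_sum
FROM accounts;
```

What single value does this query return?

acct=P71: ✗
acct=P91: ✗
acct=P99: ✓ → 31730
acct=P55: ✓ → 42697
acct=P13: ✗
acct=P98: ✗
acct=P47: ✓ → 14091
acct=P51: ✗
acct=P59: ✗
acct=P10: ✓ → 18095
acct=P54: ✓ → 24571
acct=P85: ✓ → 1056
age_days_sum = 31730 + 42697 + 14091 + 18095 + 24571 + 1056 = 132240

132240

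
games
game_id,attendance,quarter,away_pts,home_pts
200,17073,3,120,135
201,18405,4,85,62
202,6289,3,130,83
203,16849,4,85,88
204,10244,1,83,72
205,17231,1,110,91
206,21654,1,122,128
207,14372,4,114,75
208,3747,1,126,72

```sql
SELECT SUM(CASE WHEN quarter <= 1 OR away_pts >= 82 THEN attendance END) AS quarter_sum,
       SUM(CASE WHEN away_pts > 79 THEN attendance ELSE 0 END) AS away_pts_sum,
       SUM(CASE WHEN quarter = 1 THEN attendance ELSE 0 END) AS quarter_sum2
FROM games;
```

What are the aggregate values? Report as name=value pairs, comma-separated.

[quarter_sum: quarter <= 1 OR away_pts >= 82]
game_id=200: ✓ → 17073
game_id=201: ✓ → 18405
game_id=202: ✓ → 6289
game_id=203: ✓ → 16849
game_id=204: ✓ → 10244
game_id=205: ✓ → 17231
game_id=206: ✓ → 21654
game_id=207: ✓ → 14372
game_id=208: ✓ → 3747
quarter_sum = 17073 + 18405 + 6289 + 16849 + 10244 + 17231 + 21654 + 14372 + 3747 = 125864
—
[away_pts_sum: away_pts > 79]
game_id=200: ✓ → 17073
game_id=201: ✓ → 18405
game_id=202: ✓ → 6289
game_id=203: ✓ → 16849
game_id=204: ✓ → 10244
game_id=205: ✓ → 17231
game_id=206: ✓ → 21654
game_id=207: ✓ → 14372
game_id=208: ✓ → 3747
away_pts_sum = 17073 + 18405 + 6289 + 16849 + 10244 + 17231 + 21654 + 14372 + 3747 = 125864
—
[quarter_sum2: quarter = 1]
game_id=200: ✗
game_id=201: ✗
game_id=202: ✗
game_id=203: ✗
game_id=204: ✓ → 10244
game_id=205: ✓ → 17231
game_id=206: ✓ → 21654
game_id=207: ✗
game_id=208: ✓ → 3747
quarter_sum2 = 10244 + 17231 + 21654 + 3747 = 52876

quarter_sum=125864, away_pts_sum=125864, quarter_sum2=52876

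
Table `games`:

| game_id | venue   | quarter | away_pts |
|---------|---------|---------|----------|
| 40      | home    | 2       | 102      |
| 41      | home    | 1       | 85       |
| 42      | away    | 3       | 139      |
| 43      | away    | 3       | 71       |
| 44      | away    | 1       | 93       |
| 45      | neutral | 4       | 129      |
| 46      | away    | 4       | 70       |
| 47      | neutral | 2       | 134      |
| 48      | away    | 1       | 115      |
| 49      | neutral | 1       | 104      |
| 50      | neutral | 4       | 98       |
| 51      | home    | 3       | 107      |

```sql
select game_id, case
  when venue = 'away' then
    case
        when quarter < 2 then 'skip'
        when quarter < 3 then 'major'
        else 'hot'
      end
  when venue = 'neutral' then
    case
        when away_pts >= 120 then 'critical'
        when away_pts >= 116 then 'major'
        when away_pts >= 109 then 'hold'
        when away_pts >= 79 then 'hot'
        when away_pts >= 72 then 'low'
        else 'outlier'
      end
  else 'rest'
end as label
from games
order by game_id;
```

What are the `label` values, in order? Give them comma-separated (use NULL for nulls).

rest, rest, hot, hot, skip, critical, hot, critical, skip, hot, hot, rest

game_id=40: venue='home' → outer ELSE → rest
game_id=41: venue='home' → outer ELSE → rest
game_id=42: venue='away' → inner[ELSE] → hot
game_id=43: venue='away' → inner[ELSE] → hot
game_id=44: venue='away' → inner[quarter < 2] → skip
game_id=45: venue='neutral' → inner[away_pts >= 120] → critical
game_id=46: venue='away' → inner[ELSE] → hot
game_id=47: venue='neutral' → inner[away_pts >= 120] → critical
game_id=48: venue='away' → inner[quarter < 2] → skip
game_id=49: venue='neutral' → inner[away_pts >= 79] → hot
game_id=50: venue='neutral' → inner[away_pts >= 79] → hot
game_id=51: venue='home' → outer ELSE → rest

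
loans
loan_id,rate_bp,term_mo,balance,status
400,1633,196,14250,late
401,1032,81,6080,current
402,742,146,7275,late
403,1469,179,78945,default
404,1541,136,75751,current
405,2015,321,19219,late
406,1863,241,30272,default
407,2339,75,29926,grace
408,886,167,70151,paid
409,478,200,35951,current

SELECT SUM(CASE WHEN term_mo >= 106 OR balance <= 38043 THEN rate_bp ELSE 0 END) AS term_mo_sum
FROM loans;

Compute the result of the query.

loan_id=400: ✓ → 1633
loan_id=401: ✓ → 1032
loan_id=402: ✓ → 742
loan_id=403: ✓ → 1469
loan_id=404: ✓ → 1541
loan_id=405: ✓ → 2015
loan_id=406: ✓ → 1863
loan_id=407: ✓ → 2339
loan_id=408: ✓ → 886
loan_id=409: ✓ → 478
term_mo_sum = 1633 + 1032 + 742 + 1469 + 1541 + 2015 + 1863 + 2339 + 886 + 478 = 13998

13998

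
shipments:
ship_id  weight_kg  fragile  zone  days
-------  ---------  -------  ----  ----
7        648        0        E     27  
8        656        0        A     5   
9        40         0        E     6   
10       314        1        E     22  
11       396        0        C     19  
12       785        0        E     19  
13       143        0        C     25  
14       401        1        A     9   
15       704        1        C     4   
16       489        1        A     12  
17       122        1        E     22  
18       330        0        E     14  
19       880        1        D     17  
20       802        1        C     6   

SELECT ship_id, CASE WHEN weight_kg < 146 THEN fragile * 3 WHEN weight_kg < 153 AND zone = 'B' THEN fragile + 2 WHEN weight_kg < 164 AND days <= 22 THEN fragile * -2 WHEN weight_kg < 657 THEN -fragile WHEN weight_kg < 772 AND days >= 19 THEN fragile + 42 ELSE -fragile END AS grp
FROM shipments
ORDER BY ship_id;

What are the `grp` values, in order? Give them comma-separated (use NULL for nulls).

0, 0, 0, -1, 0, 0, 0, -1, -1, -1, 3, 0, -1, -1

ship_id=7: weight_kg < 657 → 0
ship_id=8: weight_kg < 657 → 0
ship_id=9: weight_kg < 146 → 0
ship_id=10: weight_kg < 657 → -1
ship_id=11: weight_kg < 657 → 0
ship_id=12: ELSE → 0
ship_id=13: weight_kg < 146 → 0
ship_id=14: weight_kg < 657 → -1
ship_id=15: ELSE → -1
ship_id=16: weight_kg < 657 → -1
ship_id=17: weight_kg < 146 → 3
ship_id=18: weight_kg < 657 → 0
ship_id=19: ELSE → -1
ship_id=20: ELSE → -1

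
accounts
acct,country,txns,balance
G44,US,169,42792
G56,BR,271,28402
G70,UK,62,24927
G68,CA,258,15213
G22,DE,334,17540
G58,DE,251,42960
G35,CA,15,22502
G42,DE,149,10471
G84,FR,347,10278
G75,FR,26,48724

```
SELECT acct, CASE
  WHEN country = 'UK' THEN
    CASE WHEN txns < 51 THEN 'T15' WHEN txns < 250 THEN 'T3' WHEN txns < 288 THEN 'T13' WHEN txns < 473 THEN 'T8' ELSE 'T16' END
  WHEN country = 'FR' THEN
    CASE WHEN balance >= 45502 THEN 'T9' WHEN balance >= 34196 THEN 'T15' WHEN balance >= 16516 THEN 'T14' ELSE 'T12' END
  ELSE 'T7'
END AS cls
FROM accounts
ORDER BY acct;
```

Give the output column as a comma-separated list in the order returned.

T7, T7, T7, T7, T7, T7, T7, T3, T9, T12

acct=G22: country='DE' → outer ELSE → T7
acct=G35: country='CA' → outer ELSE → T7
acct=G42: country='DE' → outer ELSE → T7
acct=G44: country='US' → outer ELSE → T7
acct=G56: country='BR' → outer ELSE → T7
acct=G58: country='DE' → outer ELSE → T7
acct=G68: country='CA' → outer ELSE → T7
acct=G70: country='UK' → inner[txns < 250] → T3
acct=G75: country='FR' → inner[balance >= 45502] → T9
acct=G84: country='FR' → inner[ELSE] → T12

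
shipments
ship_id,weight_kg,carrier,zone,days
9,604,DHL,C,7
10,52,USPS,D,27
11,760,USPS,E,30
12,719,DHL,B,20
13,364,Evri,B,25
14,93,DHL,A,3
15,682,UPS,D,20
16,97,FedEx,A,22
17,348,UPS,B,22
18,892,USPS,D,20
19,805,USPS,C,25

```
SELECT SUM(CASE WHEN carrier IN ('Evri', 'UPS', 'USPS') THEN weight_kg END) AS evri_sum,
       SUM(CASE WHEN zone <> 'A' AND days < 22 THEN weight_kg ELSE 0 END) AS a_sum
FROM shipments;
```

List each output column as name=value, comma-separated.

[evri_sum: carrier IN ('Evri', 'UPS', 'USPS')]
ship_id=9: ✗
ship_id=10: ✓ → 52
ship_id=11: ✓ → 760
ship_id=12: ✗
ship_id=13: ✓ → 364
ship_id=14: ✗
ship_id=15: ✓ → 682
ship_id=16: ✗
ship_id=17: ✓ → 348
ship_id=18: ✓ → 892
ship_id=19: ✓ → 805
evri_sum = 52 + 760 + 364 + 682 + 348 + 892 + 805 = 3903
—
[a_sum: zone <> 'A' AND days < 22]
ship_id=9: ✓ → 604
ship_id=10: ✗
ship_id=11: ✗
ship_id=12: ✓ → 719
ship_id=13: ✗
ship_id=14: ✗
ship_id=15: ✓ → 682
ship_id=16: ✗
ship_id=17: ✗
ship_id=18: ✓ → 892
ship_id=19: ✗
a_sum = 604 + 719 + 682 + 892 = 2897

evri_sum=3903, a_sum=2897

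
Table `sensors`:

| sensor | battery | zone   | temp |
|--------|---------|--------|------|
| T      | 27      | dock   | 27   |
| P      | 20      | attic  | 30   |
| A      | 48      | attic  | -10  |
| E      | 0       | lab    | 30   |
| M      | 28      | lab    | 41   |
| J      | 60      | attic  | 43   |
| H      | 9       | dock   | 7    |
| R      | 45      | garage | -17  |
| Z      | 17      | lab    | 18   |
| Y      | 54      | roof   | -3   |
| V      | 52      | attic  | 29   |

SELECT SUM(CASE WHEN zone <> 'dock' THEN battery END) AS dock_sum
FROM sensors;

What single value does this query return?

sensor=T: ✗
sensor=P: ✓ → 20
sensor=A: ✓ → 48
sensor=E: ✓ → 0
sensor=M: ✓ → 28
sensor=J: ✓ → 60
sensor=H: ✗
sensor=R: ✓ → 45
sensor=Z: ✓ → 17
sensor=Y: ✓ → 54
sensor=V: ✓ → 52
dock_sum = 20 + 48 + 28 + 60 + 45 + 17 + 54 + 52 = 324

324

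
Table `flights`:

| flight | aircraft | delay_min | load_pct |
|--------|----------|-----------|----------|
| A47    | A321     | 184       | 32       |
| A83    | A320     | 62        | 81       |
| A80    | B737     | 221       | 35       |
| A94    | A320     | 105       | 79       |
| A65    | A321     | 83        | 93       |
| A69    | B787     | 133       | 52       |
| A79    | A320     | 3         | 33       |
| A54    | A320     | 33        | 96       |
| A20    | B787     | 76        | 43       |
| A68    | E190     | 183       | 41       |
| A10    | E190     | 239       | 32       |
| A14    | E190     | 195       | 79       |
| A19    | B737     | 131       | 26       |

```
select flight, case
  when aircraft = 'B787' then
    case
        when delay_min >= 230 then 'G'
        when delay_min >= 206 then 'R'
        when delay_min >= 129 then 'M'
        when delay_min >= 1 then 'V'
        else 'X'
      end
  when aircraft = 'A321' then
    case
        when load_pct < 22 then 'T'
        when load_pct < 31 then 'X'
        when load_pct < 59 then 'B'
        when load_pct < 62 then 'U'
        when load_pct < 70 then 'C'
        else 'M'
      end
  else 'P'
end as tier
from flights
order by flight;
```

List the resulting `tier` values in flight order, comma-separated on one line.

P, P, P, V, B, P, M, P, M, P, P, P, P

flight=A10: aircraft='E190' → outer ELSE → P
flight=A14: aircraft='E190' → outer ELSE → P
flight=A19: aircraft='B737' → outer ELSE → P
flight=A20: aircraft='B787' → inner[delay_min >= 1] → V
flight=A47: aircraft='A321' → inner[load_pct < 59] → B
flight=A54: aircraft='A320' → outer ELSE → P
flight=A65: aircraft='A321' → inner[ELSE] → M
flight=A68: aircraft='E190' → outer ELSE → P
flight=A69: aircraft='B787' → inner[delay_min >= 129] → M
flight=A79: aircraft='A320' → outer ELSE → P
flight=A80: aircraft='B737' → outer ELSE → P
flight=A83: aircraft='A320' → outer ELSE → P
flight=A94: aircraft='A320' → outer ELSE → P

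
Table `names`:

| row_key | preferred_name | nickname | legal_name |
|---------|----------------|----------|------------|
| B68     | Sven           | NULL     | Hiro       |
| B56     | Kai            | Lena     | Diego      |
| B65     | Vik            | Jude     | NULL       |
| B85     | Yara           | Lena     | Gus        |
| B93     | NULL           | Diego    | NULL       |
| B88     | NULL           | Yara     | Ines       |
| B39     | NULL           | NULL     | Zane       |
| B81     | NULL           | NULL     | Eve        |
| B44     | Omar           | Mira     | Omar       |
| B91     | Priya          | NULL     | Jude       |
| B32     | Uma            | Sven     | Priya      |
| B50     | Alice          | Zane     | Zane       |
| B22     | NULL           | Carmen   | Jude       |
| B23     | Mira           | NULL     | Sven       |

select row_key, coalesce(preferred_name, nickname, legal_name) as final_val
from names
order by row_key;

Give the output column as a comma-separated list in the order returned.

row_key=B22: preferred_name=NULL, nickname=Carmen → Carmen
row_key=B23: preferred_name=Mira → Mira
row_key=B32: preferred_name=Uma → Uma
row_key=B39: preferred_name=NULL, nickname=NULL, legal_name=Zane → Zane
row_key=B44: preferred_name=Omar → Omar
row_key=B50: preferred_name=Alice → Alice
row_key=B56: preferred_name=Kai → Kai
row_key=B65: preferred_name=Vik → Vik
row_key=B68: preferred_name=Sven → Sven
row_key=B81: preferred_name=NULL, nickname=NULL, legal_name=Eve → Eve
row_key=B85: preferred_name=Yara → Yara
row_key=B88: preferred_name=NULL, nickname=Yara → Yara
row_key=B91: preferred_name=Priya → Priya
row_key=B93: preferred_name=NULL, nickname=Diego → Diego

Carmen, Mira, Uma, Zane, Omar, Alice, Kai, Vik, Sven, Eve, Yara, Yara, Priya, Diego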